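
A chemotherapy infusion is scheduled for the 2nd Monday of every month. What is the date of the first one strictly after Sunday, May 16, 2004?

May 2004 starts on a Saturday; its first Monday is the 3rd, so the 2nd Monday is the 10th — May 10, 2004.
That is not after May 16, 2004, so look at June 2004.
June 2004 starts on a Tuesday; its first Monday is the 7th, so the 2nd Monday is the 14th — June 14, 2004.

June 14, 2004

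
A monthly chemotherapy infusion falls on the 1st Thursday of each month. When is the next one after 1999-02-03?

February 1999 starts on a Monday, so its 1st Thursday is 1999-02-04 (3 days in).
1999-02-04 is after 1999-02-03, so that is the next one.

1999-02-04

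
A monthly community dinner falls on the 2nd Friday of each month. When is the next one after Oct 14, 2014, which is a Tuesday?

Oct 2014 starts on a Wednesday; its first Friday is the 3rd, so the 2nd Friday is the 10th — Oct 10, 2014.
That is not after Oct 14, 2014, so look at Nov 2014.
Nov 2014 starts on a Saturday; its first Friday is the 7th, so the 2nd Friday is the 14th — Nov 14, 2014.

Nov 14, 2014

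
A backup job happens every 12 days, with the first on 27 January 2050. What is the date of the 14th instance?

The 14th occurrence is 13 intervals after the first: 13 × 12 = 156 days after 27 January 2050.
January has 31 days — 4 days to the end of January leaves 152.
February has 28 days (124 left).
March has 31 days (93 left).
April has 30 days (63 left).
May has 31 days (32 left).
June has 30 days (2 left).
2 days into July → 2 July 2050.

2 July 2050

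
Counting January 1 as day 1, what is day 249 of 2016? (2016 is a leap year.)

Sep 5, 2016

Jan has 31 days (249 − 31 = 218 remain).
Feb has 29 days (218 − 29 = 189 remain).
Mar has 31 days (189 − 31 = 158 remain).
Apr has 30 days (158 − 30 = 128 remain).
May has 31 days (128 − 31 = 97 remain).
Jun has 30 days (97 − 30 = 67 remain).
Jul has 31 days (67 − 31 = 36 remain).
Aug has 31 days (36 − 31 = 5 remain).
5 into Sep → Sep 5.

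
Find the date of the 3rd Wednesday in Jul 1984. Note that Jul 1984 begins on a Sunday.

Jul 1984 begins on a Sunday, so the first Wednesday is Jul 4 (3 days later).
The 3rd Wednesday is 2 weeks later: 4 + 14 = 18.

Jul 18, 1984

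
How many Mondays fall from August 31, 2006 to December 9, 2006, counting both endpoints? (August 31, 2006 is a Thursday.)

August 31, 2006 is a Thursday; the first Monday on or after it is September 4, 2006 (4 days later).
From September 4, 2006 to December 9, 2006: 26 + 31 + 30 + 9 = 96 days (rest of September, October, November, December).
96 ÷ 7 = 13 full weeks with remainder 5, so 13 more Mondays after the first → 14.

14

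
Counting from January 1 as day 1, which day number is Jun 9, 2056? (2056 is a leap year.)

Days in months before Jun: 31 + 29 + 31 + 30 + 31 = 152.
Plus 9 days into Jun → day 161.

161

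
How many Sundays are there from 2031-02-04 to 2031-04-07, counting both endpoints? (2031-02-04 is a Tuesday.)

2031-02-04 is a Tuesday; the first Sunday on or after it is 2031-02-09 (5 days later).
From 2031-02-09 to 2031-04-07: 19 + 31 + 7 = 57 days (rest of February, March, April).
57 ÷ 7 = 8 full weeks with remainder 1, so 8 more Sundays after the first → 9.

9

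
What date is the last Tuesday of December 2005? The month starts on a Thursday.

December 2005 begins on a Thursday, so the first Tuesday is December 6 (5 days later).
December 2005 has 31 days. Adding weeks: 6, 13, 20, 27 — the last one ≤ 31 is the 27th.

27 December 2005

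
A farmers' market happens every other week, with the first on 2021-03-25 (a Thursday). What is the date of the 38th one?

The 38th occurrence is 37 intervals after the first: 37 × 14 = 518 days after 2021-03-25.
March has 31 days — 6 days to the end of March leaves 512.
From end of March to end of 2021 is 275 days (237 left).
January has 31 days (206 left).
February has 28 days (178 left).
March has 31 days (147 left).
April has 30 days (117 left).
May has 31 days (86 left).
June has 30 days (56 left).
July has 31 days (25 left).
25 days into August → 2022-08-25.

2022-08-25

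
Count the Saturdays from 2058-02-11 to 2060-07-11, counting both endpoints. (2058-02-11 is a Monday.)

126

2058-02-11 is a Monday; the first Saturday on or after it is 2058-02-16 (5 days later).
From 2058-02-16 to 2060-07-11: 318 + 365 + 193 = 876 days (rest of 2058, 2059, to 2060-07-11 in 2060).
876 ÷ 7 = 125 full weeks with remainder 1, so 125 more Saturdays after the first → 126.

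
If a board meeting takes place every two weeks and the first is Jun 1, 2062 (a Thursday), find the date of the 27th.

May 31, 2063

The 27th occurrence is 26 intervals after the first: 26 × 14 = 364 days after Jun 1, 2062.
Jun has 30 days — 29 days to the end of Jun leaves 335.
Jul has 31 days (304 left).
Aug has 31 days (273 left).
Sep has 30 days (243 left).
Oct has 31 days (212 left).
Nov has 30 days (182 left).
Dec has 31 days (151 left).
Jan has 31 days (120 left).
Feb has 28 days (92 left).
Mar has 31 days (61 left).
Apr has 30 days (31 left).
31 days into May → May 31, 2063.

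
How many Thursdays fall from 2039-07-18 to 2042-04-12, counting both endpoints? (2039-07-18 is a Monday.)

143

2039-07-18 is a Monday; the first Thursday on or after it is 2039-07-21 (3 days later).
From 2039-07-21 to 2042-04-12: 163 + 366 + 365 + 102 = 996 days (rest of 2039, 2040, 2041, to 2042-04-12 in 2042).
996 ÷ 7 = 142 full weeks with remainder 2, so 142 more Thursdays after the first → 143.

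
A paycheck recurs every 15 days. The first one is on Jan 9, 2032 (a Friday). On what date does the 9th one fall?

The 9th occurrence is 8 intervals after the first: 8 × 15 = 120 days after Jan 9, 2032.
Jan has 31 days — 22 days to the end of Jan leaves 98.
Feb has 29 days (69 left).
Mar has 31 days (38 left).
Apr has 30 days (8 left).
8 days into May → May 8, 2032.

May 8, 2032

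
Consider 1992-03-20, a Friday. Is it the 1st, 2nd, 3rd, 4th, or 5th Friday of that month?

Day 20 falls in week ⌈20/7⌉ of the month.
Days 1–7 hold the 1st Friday, 8–14 the 2nd, 15–21 the 3rd, 22–28 the 4th, 29–31 the 5th.
20 is in the range for the 3rd.

3rd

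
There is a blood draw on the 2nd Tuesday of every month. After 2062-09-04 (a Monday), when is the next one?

September 2062 starts on a Friday; its first Tuesday is the 5th, so the 2nd Tuesday is the 12th — 2062-09-12.
2062-09-12 is after 2062-09-04, so that is the next one.

2062-09-12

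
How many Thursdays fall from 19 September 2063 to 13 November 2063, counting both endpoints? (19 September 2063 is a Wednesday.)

8

19 September 2063 is a Wednesday; the first Thursday on or after it is 20 September 2063 (1 day later).
From 20 September 2063 to 13 November 2063: 10 + 31 + 13 = 54 days (rest of September, October, November).
54 ÷ 7 = 7 full weeks with remainder 5, so 7 more Thursdays after the first → 8.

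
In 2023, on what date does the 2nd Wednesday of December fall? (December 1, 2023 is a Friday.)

13 December 2023

December 2023 begins on a Friday, so the first Wednesday is December 6 (5 days later).
The 2nd Wednesday is 1 weeks later: 6 + 7 = 13.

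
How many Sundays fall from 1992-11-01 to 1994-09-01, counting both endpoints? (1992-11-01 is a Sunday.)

96

1992-11-01 is a Sunday; the first Sunday on or after it is 1992-11-01.
From 1992-11-01 to 1994-09-01: 60 + 365 + 244 = 669 days (rest of 1992, 1993, to 1994-09-01 in 1994).
669 ÷ 7 = 95 full weeks with remainder 4, so 95 more Sundays after the first → 96.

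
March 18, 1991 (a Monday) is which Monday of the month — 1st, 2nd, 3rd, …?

Day 18 falls in week ⌈18/7⌉ of the month.
Days 1–7 hold the 1st Monday, 8–14 the 2nd, 15–21 the 3rd, 22–28 the 4th, 29–31 the 5th.
18 is in the range for the 3rd.

3rd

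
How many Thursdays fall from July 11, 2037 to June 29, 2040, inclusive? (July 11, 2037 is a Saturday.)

155

July 11, 2037 is a Saturday; the first Thursday on or after it is July 16, 2037 (5 days later).
From July 16, 2037 to June 29, 2040: 168 + 365 + 365 + 181 = 1079 days (rest of 2037, 2038, 2039, to June 29, 2040 in 2040).
1079 ÷ 7 = 154 full weeks with remainder 1, so 154 more Thursdays after the first → 155.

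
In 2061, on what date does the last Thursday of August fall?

August 2061 begins on a Monday, so the first Thursday is August 4 (3 days later).
August 2061 has 31 days. Adding weeks: 4, 11, 18, 25 — the last one ≤ 31 is the 25th.

25 August 2061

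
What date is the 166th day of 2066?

June 15, 2066

January has 31 days (166 − 31 = 135 remain).
February has 28 days (135 − 28 = 107 remain).
March has 31 days (107 − 31 = 76 remain).
April has 30 days (76 − 30 = 46 remain).
May has 31 days (46 − 31 = 15 remain).
15 into June → June 15.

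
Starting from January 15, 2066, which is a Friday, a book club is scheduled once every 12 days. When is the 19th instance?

August 19, 2066

The 19th occurrence is 18 intervals after the first: 18 × 12 = 216 days after January 15, 2066.
January has 31 days — 16 days to the end of January leaves 200.
February has 28 days (172 left).
March has 31 days (141 left).
April has 30 days (111 left).
May has 31 days (80 left).
June has 30 days (50 left).
July has 31 days (19 left).
19 days into August → August 19, 2066.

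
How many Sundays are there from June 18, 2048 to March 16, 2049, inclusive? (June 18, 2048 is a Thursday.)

39

June 18, 2048 is a Thursday; the first Sunday on or after it is June 21, 2048 (3 days later).
From June 21, 2048 to March 16, 2049: 9 + 31 + 31 + 30 + 31 + 30 + 31 + 31 + 28 + 16 = 268 days (rest of June, July, August, September, October, November, December, January, February, March).
268 ÷ 7 = 38 full weeks with remainder 2, so 38 more Sundays after the first → 39.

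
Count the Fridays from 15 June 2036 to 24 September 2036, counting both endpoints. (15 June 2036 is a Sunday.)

15 June 2036 is a Sunday; the first Friday on or after it is 20 June 2036 (5 days later).
From 20 June 2036 to 24 September 2036: 10 + 31 + 31 + 24 = 96 days (rest of June, July, August, September).
96 ÷ 7 = 13 full weeks with remainder 5, so 13 more Fridays after the first → 14.

14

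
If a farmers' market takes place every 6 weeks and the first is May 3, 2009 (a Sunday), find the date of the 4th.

The 4th occurrence is 3 intervals after the first: 3 × 42 = 126 days after May 3, 2009.
May has 31 days — 28 days to the end of May leaves 98.
Jun has 30 days (68 left).
Jul has 31 days (37 left).
Aug has 31 days (6 left).
6 days into Sep → Sep 6, 2009.

Sep 6, 2009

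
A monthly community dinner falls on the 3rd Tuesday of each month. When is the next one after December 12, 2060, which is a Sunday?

December 2060 starts on a Wednesday; its first Tuesday is the 7th, so the 3rd Tuesday is the 21st — December 21, 2060.
December 21, 2060 is after December 12, 2060, so that is the next one.

December 21, 2060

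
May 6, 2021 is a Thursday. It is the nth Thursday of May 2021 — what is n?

Day 6 falls in week ⌈6/7⌉ of the month.
Days 1–7 hold the 1st Thursday, 8–14 the 2nd, 15–21 the 3rd, 22–28 the 4th, 29–31 the 5th.
6 is in the range for the 1st.

1st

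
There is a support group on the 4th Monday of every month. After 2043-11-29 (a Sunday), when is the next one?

November 2043 starts on a Sunday; its first Monday is the 2nd, so the 4th Monday is the 23rd — 2043-11-23.
That is not after 2043-11-29, so look at December 2043.
December 2043 starts on a Tuesday; its first Monday is the 7th, so the 4th Monday is the 28th — 2043-12-28.

2043-12-28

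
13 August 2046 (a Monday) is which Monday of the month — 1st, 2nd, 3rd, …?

Day 13 falls in week ⌈13/7⌉ of the month.
Days 1–7 hold the 1st Monday, 8–14 the 2nd, 15–21 the 3rd, 22–28 the 4th, 29–31 the 5th.
13 is in the range for the 2nd.

2nd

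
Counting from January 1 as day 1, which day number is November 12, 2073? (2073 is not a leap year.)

Days in months before November: 31 + 28 + 31 + 30 + 31 + 30 + 31 + 31 + 30 + 31 = 304.
Plus 12 days into November → day 316.

316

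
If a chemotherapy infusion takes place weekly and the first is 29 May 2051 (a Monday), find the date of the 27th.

27 November 2051

The 27th occurrence is 26 intervals after the first: 26 × 7 = 182 days after 29 May 2051.
May has 31 days — 2 days to the end of May leaves 180.
June has 30 days (150 left).
July has 31 days (119 left).
August has 31 days (88 left).
September has 30 days (58 left).
October has 31 days (27 left).
27 days into November → 27 November 2051.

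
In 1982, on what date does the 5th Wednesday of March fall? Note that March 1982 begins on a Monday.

31 March 1982

March 1982 begins on a Monday, so the first Wednesday is March 3 (2 days later).
The 5th Wednesday is 4 weeks later: 3 + 28 = 31.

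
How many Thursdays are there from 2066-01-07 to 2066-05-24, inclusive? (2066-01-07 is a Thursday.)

2066-01-07 is a Thursday; the first Thursday on or after it is 2066-01-07.
From 2066-01-07 to 2066-05-24: 24 + 28 + 31 + 30 + 24 = 137 days (rest of January, February, March, April, May).
137 ÷ 7 = 19 full weeks with remainder 4, so 19 more Thursdays after the first → 20.

20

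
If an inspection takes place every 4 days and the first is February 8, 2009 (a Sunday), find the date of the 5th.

The 5th occurrence is 4 intervals after the first: 4 × 4 = 16 days after February 8, 2009.
16 days later is February 24, 2009.

February 24, 2009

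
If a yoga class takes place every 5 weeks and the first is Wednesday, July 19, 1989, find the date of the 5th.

December 6, 1989

The 5th occurrence is 4 intervals after the first: 4 × 35 = 140 days after July 19, 1989.
July has 31 days — 12 days to the end of July leaves 128.
August has 31 days (97 left).
September has 30 days (67 left).
October has 31 days (36 left).
November has 30 days (6 left).
6 days into December → December 6, 1989.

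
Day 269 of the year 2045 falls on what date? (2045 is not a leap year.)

September 26, 2045

January has 31 days (269 − 31 = 238 remain).
February has 28 days (238 − 28 = 210 remain).
March has 31 days (210 − 31 = 179 remain).
April has 30 days (179 − 30 = 149 remain).
May has 31 days (149 − 31 = 118 remain).
June has 30 days (118 − 30 = 88 remain).
July has 31 days (88 − 31 = 57 remain).
August has 31 days (57 − 31 = 26 remain).
26 into September → September 26.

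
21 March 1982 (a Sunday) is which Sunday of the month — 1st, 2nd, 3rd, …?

3rd

Day 21 falls in week ⌈21/7⌉ of the month.
Days 1–7 hold the 1st Sunday, 8–14 the 2nd, 15–21 the 3rd, 22–28 the 4th, 29–31 the 5th.
21 is in the range for the 3rd.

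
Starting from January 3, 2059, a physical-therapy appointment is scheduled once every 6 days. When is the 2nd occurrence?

The 2nd occurrence is 1 interval after the first: 1 × 6 = 6 days after January 3, 2059.
6 days later is January 9, 2059.

January 9, 2059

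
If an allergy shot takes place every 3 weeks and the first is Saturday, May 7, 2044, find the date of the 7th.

September 10, 2044

The 7th occurrence is 6 intervals after the first: 6 × 21 = 126 days after May 7, 2044.
May has 31 days — 24 days to the end of May leaves 102.
June has 30 days (72 left).
July has 31 days (41 left).
August has 31 days (10 left).
10 days into September → September 10, 2044.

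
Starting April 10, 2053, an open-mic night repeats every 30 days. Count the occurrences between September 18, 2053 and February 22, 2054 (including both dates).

Occurrences land 30·i days after April 10, 2053 for i = 0, 1, 2, …
September 18, 2053 is 161 days after the start; 161 ÷ 30 = 5 remainder 11; since the remainder is 11, round up to i = 6. First occurrence in the window: #7 on October 7, 2053 (6×30 = 180 days in).
February 22, 2054 is 318 days after the start; 318 ÷ 30 = 10 remainder 18. Last occurrence in the window: #11 on February 4, 2054.
Occurrences #7 through #11: 5 in total.

5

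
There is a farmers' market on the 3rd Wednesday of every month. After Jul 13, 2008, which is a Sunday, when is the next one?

Jul 16, 2008

Jul 2008 starts on a Tuesday; its first Wednesday is the 2nd, so the 3rd Wednesday is the 16th — Jul 16, 2008.
Jul 16, 2008 is after Jul 13, 2008, so that is the next one.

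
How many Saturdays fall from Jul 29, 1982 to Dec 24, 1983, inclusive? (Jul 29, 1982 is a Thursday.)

Jul 29, 1982 is a Thursday; the first Saturday on or after it is Jul 31, 1982 (2 days later).
From Jul 31, 1982 to Dec 24, 1983: 153 + 358 = 511 days (rest of 1982, to Dec 24, 1983 in 1983).
511 ÷ 7 = 73 full weeks with remainder 0, so 73 more Saturdays after the first → 74.

74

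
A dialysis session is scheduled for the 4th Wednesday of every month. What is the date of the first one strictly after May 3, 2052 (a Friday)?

May 2052 starts on a Wednesday; its first Wednesday is the 1st, so the 4th Wednesday is the 22nd — May 22, 2052.
May 22, 2052 is after May 3, 2052, so that is the next one.

May 22, 2052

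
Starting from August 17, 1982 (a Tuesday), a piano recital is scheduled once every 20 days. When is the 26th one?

December 30, 1983

The 26th occurrence is 25 intervals after the first: 25 × 20 = 500 days after August 17, 1982.
August has 31 days — 14 days to the end of August leaves 486.
From end of August to end of 1982 is 122 days (364 left).
January has 31 days (333 left).
February has 28 days (305 left).
March has 31 days (274 left).
April has 30 days (244 left).
May has 31 days (213 left).
June has 30 days (183 left).
July has 31 days (152 left).
August has 31 days (121 left).
September has 30 days (91 left).
October has 31 days (60 left).
November has 30 days (30 left).
30 days into December → December 30, 1983.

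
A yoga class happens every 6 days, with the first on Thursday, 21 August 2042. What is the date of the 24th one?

The 24th occurrence is 23 intervals after the first: 23 × 6 = 138 days after 21 August 2042.
August has 31 days — 10 days to the end of August leaves 128.
September has 30 days (98 left).
October has 31 days (67 left).
November has 30 days (37 left).
December has 31 days (6 left).
6 days into January → 6 January 2043.

6 January 2043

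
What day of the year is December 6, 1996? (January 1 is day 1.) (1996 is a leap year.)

Days in months before December: 31 + 29 + 31 + 30 + 31 + 30 + 31 + 31 + 30 + 31 + 30 = 335.
Plus 6 days into December → day 341.

341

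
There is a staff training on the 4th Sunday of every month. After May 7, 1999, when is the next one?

May 1999 starts on a Saturday; its first Sunday is the 2nd, so the 4th Sunday is the 23rd — May 23, 1999.
May 23, 1999 is after May 7, 1999, so that is the next one.

May 23, 1999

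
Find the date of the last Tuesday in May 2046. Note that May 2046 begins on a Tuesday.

29 May 2046

May 2046 begins on a Tuesday, so the first Tuesday is May 1.
May 2046 has 31 days. Adding weeks: 1, 8, 15, 22, 29 — the last one ≤ 31 is the 29th.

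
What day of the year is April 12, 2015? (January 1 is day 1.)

102

Days in months before April: 31 + 28 + 31 = 90.
Plus 12 days into April → day 102.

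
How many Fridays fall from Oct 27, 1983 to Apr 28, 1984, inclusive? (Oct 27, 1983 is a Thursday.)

Oct 27, 1983 is a Thursday; the first Friday on or after it is Oct 28, 1983 (1 day later).
From Oct 28, 1983 to Apr 28, 1984: 3 + 30 + 31 + 31 + 29 + 31 + 28 = 183 days (rest of Oct, Nov, Dec, Jan, Feb, Mar, Apr).
183 ÷ 7 = 26 full weeks with remainder 1, so 26 more Fridays after the first → 27.

27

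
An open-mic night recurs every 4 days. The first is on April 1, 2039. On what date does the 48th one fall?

The 48th occurrence is 47 intervals after the first: 47 × 4 = 188 days after April 1, 2039.
April has 30 days — 29 days to the end of April leaves 159.
May has 31 days (128 left).
June has 30 days (98 left).
July has 31 days (67 left).
August has 31 days (36 left).
September has 30 days (6 left).
6 days into October → October 6, 2039.

October 6, 2039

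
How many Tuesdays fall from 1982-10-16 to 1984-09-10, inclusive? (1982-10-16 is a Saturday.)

1982-10-16 is a Saturday; the first Tuesday on or after it is 1982-10-19 (3 days later).
From 1982-10-19 to 1984-09-10: 73 + 365 + 254 = 692 days (rest of 1982, 1983, to 1984-09-10 in 1984).
692 ÷ 7 = 98 full weeks with remainder 6, so 98 more Tuesdays after the first → 99.

99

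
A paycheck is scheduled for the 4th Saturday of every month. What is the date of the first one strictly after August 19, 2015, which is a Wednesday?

August 2015 starts on a Saturday; its first Saturday is the 1st, so the 4th Saturday is the 22nd — August 22, 2015.
August 22, 2015 is after August 19, 2015, so that is the next one.

August 22, 2015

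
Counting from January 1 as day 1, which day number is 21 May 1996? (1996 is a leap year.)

Days in months before May: 31 + 29 + 31 + 30 = 121.
Plus 21 days into May → day 142.

142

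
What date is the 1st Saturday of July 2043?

The first Saturday of July 2043 is July 4.

2043-07-04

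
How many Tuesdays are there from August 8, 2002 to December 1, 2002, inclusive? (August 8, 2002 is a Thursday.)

August 8, 2002 is a Thursday; the first Tuesday on or after it is August 13, 2002 (5 days later).
From August 13, 2002 to December 1, 2002: 18 + 30 + 31 + 30 + 1 = 110 days (rest of August, September, October, November, December).
110 ÷ 7 = 15 full weeks with remainder 5, so 15 more Tuesdays after the first → 16.

16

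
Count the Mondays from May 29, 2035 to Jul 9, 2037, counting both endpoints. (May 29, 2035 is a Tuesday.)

110

May 29, 2035 is a Tuesday; the first Monday on or after it is Jun 4, 2035 (6 days later).
From Jun 4, 2035 to Jul 9, 2037: 210 + 366 + 190 = 766 days (rest of 2035, 2036, to Jul 9, 2037 in 2037).
766 ÷ 7 = 109 full weeks with remainder 3, so 109 more Mondays after the first → 110.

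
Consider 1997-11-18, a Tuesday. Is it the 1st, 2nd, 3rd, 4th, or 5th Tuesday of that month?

Day 18 falls in week ⌈18/7⌉ of the month.
Days 1–7 hold the 1st Tuesday, 8–14 the 2nd, 15–21 the 3rd, 22–28 the 4th, 29–31 the 5th.
18 is in the range for the 3rd.

3rd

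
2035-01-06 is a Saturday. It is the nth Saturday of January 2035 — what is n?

Day 6 falls in week ⌈6/7⌉ of the month.
Days 1–7 hold the 1st Saturday, 8–14 the 2nd, 15–21 the 3rd, 22–28 the 4th, 29–31 the 5th.
6 is in the range for the 1st.

1st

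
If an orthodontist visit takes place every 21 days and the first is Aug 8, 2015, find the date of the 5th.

The 5th occurrence is 4 intervals after the first: 4 × 21 = 84 days after Aug 8, 2015.
Aug has 31 days — 23 days to the end of Aug leaves 61.
Sep has 30 days (31 left).
31 days into Oct → Oct 31, 2015.

Oct 31, 2015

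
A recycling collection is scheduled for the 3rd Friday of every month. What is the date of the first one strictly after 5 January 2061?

January 2061 starts on a Saturday; its first Friday is the 7th, so the 3rd Friday is the 21st — 21 January 2061.
21 January 2061 is after 5 January 2061, so that is the next one.

21 January 2061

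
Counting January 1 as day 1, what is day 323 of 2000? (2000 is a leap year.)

January has 31 days (323 − 31 = 292 remain).
February has 29 days (292 − 29 = 263 remain).
March has 31 days (263 − 31 = 232 remain).
April has 30 days (232 − 30 = 202 remain).
May has 31 days (202 − 31 = 171 remain).
June has 30 days (171 − 30 = 141 remain).
July has 31 days (141 − 31 = 110 remain).
August has 31 days (110 − 31 = 79 remain).
September has 30 days (79 − 30 = 49 remain).
October has 31 days (49 − 31 = 18 remain).
18 into November → November 18.

November 18, 2000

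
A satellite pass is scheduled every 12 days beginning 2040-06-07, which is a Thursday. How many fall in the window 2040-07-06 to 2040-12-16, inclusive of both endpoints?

Occurrences land 12·i days after 2040-06-07 for i = 0, 1, 2, …
2040-07-06 is 29 days after the start; 29 ÷ 12 = 2 remainder 5; since the remainder is 5, round up to i = 3. First occurrence in the window: #4 on 2040-07-13 (3×12 = 36 days in).
2040-12-16 is 192 days after the start; 192 ÷ 12 = 16 remainder 0. Last occurrence in the window: #17 on 2040-12-16.
Occurrences #4 through #17: 14 in total.

14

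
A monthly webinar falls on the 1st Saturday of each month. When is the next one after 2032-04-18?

2032-05-01

April 2032 starts on a Thursday, so its 1st Saturday is 2032-04-03 (2 days in).
That is not after 2032-04-18, so look at May 2032.
May 2032 starts on a Saturday, so its 1st Saturday is 2032-05-01.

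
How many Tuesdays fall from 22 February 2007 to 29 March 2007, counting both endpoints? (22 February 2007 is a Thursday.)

22 February 2007 is a Thursday; the first Tuesday on or after it is 27 February 2007 (5 days later).
From 27 February 2007 to 29 March 2007: 1 + 29 = 30 days (rest of February, March).
30 ÷ 7 = 4 full weeks with remainder 2, so 4 more Tuesdays after the first → 5.

5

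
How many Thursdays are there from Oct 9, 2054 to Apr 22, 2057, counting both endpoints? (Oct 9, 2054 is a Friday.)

132

Oct 9, 2054 is a Friday; the first Thursday on or after it is Oct 15, 2054 (6 days later).
From Oct 15, 2054 to Apr 22, 2057: 77 + 365 + 366 + 112 = 920 days (rest of 2054, 2055, 2056, to Apr 22, 2057 in 2057).
920 ÷ 7 = 131 full weeks with remainder 3, so 131 more Thursdays after the first → 132.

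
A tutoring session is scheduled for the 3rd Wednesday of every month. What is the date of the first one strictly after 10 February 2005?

16 February 2005

February 2005 starts on a Tuesday; its first Wednesday is the 2nd, so the 3rd Wednesday is the 16th — 16 February 2005.
16 February 2005 is after 10 February 2005, so that is the next one.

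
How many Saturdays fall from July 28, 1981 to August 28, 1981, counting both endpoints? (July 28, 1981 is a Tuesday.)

4

July 28, 1981 is a Tuesday; the first Saturday on or after it is August 1, 1981 (4 days later).
From August 1, 1981 to August 28, 1981 is 28 − 1 = 27 days.
27 ÷ 7 = 3 full weeks with remainder 6, so 3 more Saturdays after the first → 4.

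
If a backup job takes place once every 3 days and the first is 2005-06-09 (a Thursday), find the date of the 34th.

2005-09-16

The 34th occurrence is 33 intervals after the first: 33 × 3 = 99 days after 2005-06-09.
June has 30 days — 21 days to the end of June leaves 78.
July has 31 days (47 left).
August has 31 days (16 left).
16 days into September → 2005-09-16.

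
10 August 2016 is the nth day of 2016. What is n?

Days in months before August: 31 + 29 + 31 + 30 + 31 + 30 + 31 = 213.
Plus 10 days into August → day 223.

223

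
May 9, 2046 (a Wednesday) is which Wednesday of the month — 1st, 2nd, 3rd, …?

2nd

Day 9 falls in week ⌈9/7⌉ of the month.
Days 1–7 hold the 1st Wednesday, 8–14 the 2nd, 15–21 the 3rd, 22–28 the 4th, 29–31 the 5th.
9 is in the range for the 2nd.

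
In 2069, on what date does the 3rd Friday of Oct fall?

Oct 2069 begins on a Tuesday, so the first Friday is Oct 4 (3 days later).
The 3rd Friday is 2 weeks later: 4 + 14 = 18.

Oct 18, 2069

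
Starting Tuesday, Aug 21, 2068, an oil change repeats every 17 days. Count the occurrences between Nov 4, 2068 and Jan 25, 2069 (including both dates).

Occurrences land 17·i days after Aug 21, 2068 for i = 0, 1, 2, …
Nov 4, 2068 is 75 days after the start; 75 ÷ 17 = 4 remainder 7; since the remainder is 7, round up to i = 5. First occurrence in the window: #6 on Nov 14, 2068 (5×17 = 85 days in).
Jan 25, 2069 is 157 days after the start; 157 ÷ 17 = 9 remainder 4. Last occurrence in the window: #10 on Jan 21, 2069.
Occurrences #6 through #10: 5 in total.

5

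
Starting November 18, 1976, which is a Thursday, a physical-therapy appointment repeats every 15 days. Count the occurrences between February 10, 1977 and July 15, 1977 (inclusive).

Occurrences land 15·i days after November 18, 1976 for i = 0, 1, 2, …
February 10, 1977 is 84 days after the start; 84 ÷ 15 = 5 remainder 9; since the remainder is 9, round up to i = 6. First occurrence in the window: #7 on February 16, 1977 (6×15 = 90 days in).
July 15, 1977 is 239 days after the start; 239 ÷ 15 = 15 remainder 14. Last occurrence in the window: #16 on July 1, 1977.
Occurrences #7 through #16: 10 in total.

10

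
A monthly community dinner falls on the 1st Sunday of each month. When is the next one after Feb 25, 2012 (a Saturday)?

Mar 4, 2012

Feb 2012 starts on a Wednesday, so its 1st Sunday is Feb 5, 2012 (4 days in).
That is not after Feb 25, 2012, so look at Mar 2012.
Mar 2012 starts on a Thursday, so its 1st Sunday is Mar 4, 2012 (3 days in).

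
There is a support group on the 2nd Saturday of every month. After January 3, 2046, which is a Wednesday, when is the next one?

January 13, 2046

January 2046 starts on a Monday; its first Saturday is the 6th, so the 2nd Saturday is the 13th — January 13, 2046.
January 13, 2046 is after January 3, 2046, so that is the next one.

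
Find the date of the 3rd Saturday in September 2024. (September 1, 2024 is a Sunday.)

September 21, 2024

September 2024 begins on a Sunday, so the first Saturday is September 7 (6 days later).
The 3rd Saturday is 2 weeks later: 7 + 14 = 21.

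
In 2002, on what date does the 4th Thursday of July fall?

July 25, 2002

July 2002 begins on a Monday, so the first Thursday is July 4 (3 days later).
The 4th Thursday is 3 weeks later: 4 + 21 = 25.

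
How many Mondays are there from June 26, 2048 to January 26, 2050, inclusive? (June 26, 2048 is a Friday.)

83

June 26, 2048 is a Friday; the first Monday on or after it is June 29, 2048 (3 days later).
From June 29, 2048 to January 26, 2050: 185 + 365 + 26 = 576 days (rest of 2048, 2049, to January 26, 2050 in 2050).
576 ÷ 7 = 82 full weeks with remainder 2, so 82 more Mondays after the first → 83.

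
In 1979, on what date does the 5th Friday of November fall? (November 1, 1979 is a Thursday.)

30 November 1979

November 1979 begins on a Thursday, so the first Friday is November 2 (1 day later).
The 5th Friday is 4 weeks later: 2 + 28 = 30.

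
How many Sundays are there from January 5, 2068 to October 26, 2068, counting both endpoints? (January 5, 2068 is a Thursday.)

42

January 5, 2068 is a Thursday; the first Sunday on or after it is January 8, 2068 (3 days later).
From January 8, 2068 to October 26, 2068: 23 + 29 + 31 + 30 + 31 + 30 + 31 + 31 + 30 + 26 = 292 days (rest of January, February, March, April, May, June, July, August, September, October).
292 ÷ 7 = 41 full weeks with remainder 5, so 41 more Sundays after the first → 42.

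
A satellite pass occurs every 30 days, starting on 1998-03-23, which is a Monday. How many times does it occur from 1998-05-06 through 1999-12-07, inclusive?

Occurrences land 30·i days after 1998-03-23 for i = 0, 1, 2, …
1998-05-06 is 44 days after the start; 44 ÷ 30 = 1 remainder 14; since the remainder is 14, round up to i = 2. First occurrence in the window: #3 on 1998-05-22 (2×30 = 60 days in).
1999-12-07 is 624 days after the start; 624 ÷ 30 = 20 remainder 24. Last occurrence in the window: #21 on 1999-11-13.
Occurrences #3 through #21: 19 in total.

19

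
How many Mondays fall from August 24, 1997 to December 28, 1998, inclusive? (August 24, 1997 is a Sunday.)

71

August 24, 1997 is a Sunday; the first Monday on or after it is August 25, 1997 (1 day later).
From August 25, 1997 to December 28, 1998: 128 + 362 = 490 days (rest of 1997, to December 28, 1998 in 1998).
490 ÷ 7 = 70 full weeks with remainder 0, so 70 more Mondays after the first → 71.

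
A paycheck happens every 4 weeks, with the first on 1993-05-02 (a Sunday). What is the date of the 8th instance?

1993-11-14

The 8th occurrence is 7 intervals after the first: 7 × 28 = 196 days after 1993-05-02.
May has 31 days — 29 days to the end of May leaves 167.
June has 30 days (137 left).
July has 31 days (106 left).
August has 31 days (75 left).
September has 30 days (45 left).
October has 31 days (14 left).
14 days into November → 1993-11-14.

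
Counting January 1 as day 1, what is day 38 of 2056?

January has 31 days (38 − 31 = 7 remain).
7 into February → February 7.

February 7, 2056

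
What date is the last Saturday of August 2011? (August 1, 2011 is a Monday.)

August 2011 begins on a Monday, so the first Saturday is August 6 (5 days later).
August 2011 has 31 days. Adding weeks: 6, 13, 20, 27 — the last one ≤ 31 is the 27th.

August 27, 2011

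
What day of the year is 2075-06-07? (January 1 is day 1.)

158

Days in months before June: 31 + 28 + 31 + 30 + 31 = 151.
Plus 7 days into June → day 158.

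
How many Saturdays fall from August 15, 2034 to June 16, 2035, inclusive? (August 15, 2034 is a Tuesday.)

August 15, 2034 is a Tuesday; the first Saturday on or after it is August 19, 2034 (4 days later).
From August 19, 2034 to June 16, 2035: 12 + 30 + 31 + 30 + 31 + 31 + 28 + 31 + 30 + 31 + 16 = 301 days (rest of August, September, October, November, December, January, February, March, April, May, June).
301 ÷ 7 = 43 full weeks with remainder 0, so 43 more Saturdays after the first → 44.

44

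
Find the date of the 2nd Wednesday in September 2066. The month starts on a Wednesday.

September 2066 begins on a Wednesday, so the first Wednesday is September 1.
The 2nd Wednesday is 1 weeks later: 1 + 7 = 8.

8 September 2066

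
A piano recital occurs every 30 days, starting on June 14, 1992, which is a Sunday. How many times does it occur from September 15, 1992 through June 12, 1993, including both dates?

Occurrences land 30·i days after June 14, 1992 for i = 0, 1, 2, …
September 15, 1992 is 93 days after the start; 93 ÷ 30 = 3 remainder 3; since the remainder is 3, round up to i = 4. First occurrence in the window: #5 on October 12, 1992 (4×30 = 120 days in).
June 12, 1993 is 363 days after the start; 363 ÷ 30 = 12 remainder 3. Last occurrence in the window: #13 on June 9, 1993.
Occurrences #5 through #13: 9 in total.

9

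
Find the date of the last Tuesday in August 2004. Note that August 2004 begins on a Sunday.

August 31, 2004

August 2004 begins on a Sunday, so the first Tuesday is August 3 (2 days later).
August 2004 has 31 days. Adding weeks: 3, 10, 17, 24, 31 — the last one ≤ 31 is the 31st.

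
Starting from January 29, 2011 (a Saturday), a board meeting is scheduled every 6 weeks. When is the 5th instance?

July 16, 2011

The 5th occurrence is 4 intervals after the first: 4 × 42 = 168 days after January 29, 2011.
January has 31 days — 2 days to the end of January leaves 166.
February has 28 days (138 left).
March has 31 days (107 left).
April has 30 days (77 left).
May has 31 days (46 left).
June has 30 days (16 left).
16 days into July → July 16, 2011.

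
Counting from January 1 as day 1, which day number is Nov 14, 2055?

318

Days in months before Nov: 31 + 28 + 31 + 30 + 31 + 30 + 31 + 31 + 30 + 31 = 304.
Plus 14 days into Nov → day 318.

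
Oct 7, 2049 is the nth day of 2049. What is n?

280

Days in months before Oct: 31 + 28 + 31 + 30 + 31 + 30 + 31 + 31 + 30 = 273.
Plus 7 days into Oct → day 280.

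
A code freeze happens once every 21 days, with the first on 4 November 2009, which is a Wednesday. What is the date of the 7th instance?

10 March 2010

The 7th occurrence is 6 intervals after the first: 6 × 21 = 126 days after 4 November 2009.
November has 30 days — 26 days to the end of November leaves 100.
December has 31 days (69 left).
January has 31 days (38 left).
February has 28 days (10 left).
10 days into March → 10 March 2010.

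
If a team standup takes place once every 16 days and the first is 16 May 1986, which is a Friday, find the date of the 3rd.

The 3rd occurrence is 2 intervals after the first: 2 × 16 = 32 days after 16 May 1986.
May has 31 days — 15 days to the end of May leaves 17.
17 days into June → 17 June 1986.

17 June 1986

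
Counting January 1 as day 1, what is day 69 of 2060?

March 9, 2060

January has 31 days (69 − 31 = 38 remain).
February has 29 days (38 − 29 = 9 remain).
9 into March → March 9.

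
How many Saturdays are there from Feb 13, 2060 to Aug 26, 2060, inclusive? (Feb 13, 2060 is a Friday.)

Feb 13, 2060 is a Friday; the first Saturday on or after it is Feb 14, 2060 (1 day later).
From Feb 14, 2060 to Aug 26, 2060: 15 + 31 + 30 + 31 + 30 + 31 + 26 = 194 days (rest of Feb, Mar, Apr, May, Jun, Jul, Aug).
194 ÷ 7 = 27 full weeks with remainder 5, so 27 more Saturdays after the first → 28.

28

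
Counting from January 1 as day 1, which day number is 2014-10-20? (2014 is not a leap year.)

Days in months before October: 31 + 28 + 31 + 30 + 31 + 30 + 31 + 31 + 30 = 273.
Plus 20 days into October → day 293.

293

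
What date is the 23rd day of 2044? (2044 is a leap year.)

Jan 23, 2044

23 into Jan → Jan 23.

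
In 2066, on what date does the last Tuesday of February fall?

February 2066 begins on a Monday, so the first Tuesday is February 2 (1 day later).
February 2066 has 28 days. Adding weeks: 2, 9, 16, 23 — the last one ≤ 28 is the 23rd.

February 23, 2066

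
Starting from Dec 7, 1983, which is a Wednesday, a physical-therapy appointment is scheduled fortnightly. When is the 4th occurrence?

The 4th occurrence is 3 intervals after the first: 3 × 14 = 42 days after Dec 7, 1983.
Dec has 31 days — 24 days to the end of Dec leaves 18.
18 days into Jan → Jan 18, 1984.

Jan 18, 1984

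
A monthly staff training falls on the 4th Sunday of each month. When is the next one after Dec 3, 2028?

Dec 24, 2028

Dec 2028 starts on a Friday; its first Sunday is the 3rd, so the 4th Sunday is the 24th — Dec 24, 2028.
Dec 24, 2028 is after Dec 3, 2028, so that is the next one.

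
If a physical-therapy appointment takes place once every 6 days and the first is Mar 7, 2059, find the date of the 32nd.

Sep 9, 2059

The 32nd occurrence is 31 intervals after the first: 31 × 6 = 186 days after Mar 7, 2059.
Mar has 31 days — 24 days to the end of Mar leaves 162.
Apr has 30 days (132 left).
May has 31 days (101 left).
Jun has 30 days (71 left).
Jul has 31 days (40 left).
Aug has 31 days (9 left).
9 days into Sep → Sep 9, 2059.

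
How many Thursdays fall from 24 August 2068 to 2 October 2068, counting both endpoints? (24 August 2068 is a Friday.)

24 August 2068 is a Friday; the first Thursday on or after it is 30 August 2068 (6 days later).
From 30 August 2068 to 2 October 2068: 1 + 30 + 2 = 33 days (rest of August, September, October).
33 ÷ 7 = 4 full weeks with remainder 5, so 4 more Thursdays after the first → 5.

5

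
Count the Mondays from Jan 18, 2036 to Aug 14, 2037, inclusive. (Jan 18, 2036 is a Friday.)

Jan 18, 2036 is a Friday; the first Monday on or after it is Jan 21, 2036 (3 days later).
From Jan 21, 2036 to Aug 14, 2037: 345 + 226 = 571 days (rest of 2036, to Aug 14, 2037 in 2037).
571 ÷ 7 = 81 full weeks with remainder 4, so 81 more Mondays after the first → 82.

82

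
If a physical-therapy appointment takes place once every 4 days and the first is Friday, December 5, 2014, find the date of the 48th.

June 11, 2015

The 48th occurrence is 47 intervals after the first: 47 × 4 = 188 days after December 5, 2014.
December has 31 days — 26 days to the end of December leaves 162.
January has 31 days (131 left).
February has 28 days (103 left).
March has 31 days (72 left).
April has 30 days (42 left).
May has 31 days (11 left).
11 days into June → June 11, 2015.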